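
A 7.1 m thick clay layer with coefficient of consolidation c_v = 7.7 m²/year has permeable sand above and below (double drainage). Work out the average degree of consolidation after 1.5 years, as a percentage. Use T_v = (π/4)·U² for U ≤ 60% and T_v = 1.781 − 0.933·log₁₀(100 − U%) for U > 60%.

U ≈ 91.6 %

Drainage path length: H_d = H/2 = 3.55 m (double drainage).
T_v = c_v·t/H_d² = 7.7×1.5/3.55² = 0.91648.
T_v = 0.91648 corresponds to the U > 60% branch:
U = 1 − 10^((1.781 − T_v)/0.933)/100 = 0.9155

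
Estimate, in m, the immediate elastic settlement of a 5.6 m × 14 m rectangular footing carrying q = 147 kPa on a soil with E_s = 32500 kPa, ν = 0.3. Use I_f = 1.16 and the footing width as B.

S_e ≈ 0.0267 m

Immediate (elastic) settlement: S_e = q·B·(1−ν²)/E_s · I_f.
S_e = 147 × 5.6 × (1 − 0.3²) / 32500 × 1.16
    = 147 × 5.6 × 0.91 / 32500 × 1.16
    = 0.02674 m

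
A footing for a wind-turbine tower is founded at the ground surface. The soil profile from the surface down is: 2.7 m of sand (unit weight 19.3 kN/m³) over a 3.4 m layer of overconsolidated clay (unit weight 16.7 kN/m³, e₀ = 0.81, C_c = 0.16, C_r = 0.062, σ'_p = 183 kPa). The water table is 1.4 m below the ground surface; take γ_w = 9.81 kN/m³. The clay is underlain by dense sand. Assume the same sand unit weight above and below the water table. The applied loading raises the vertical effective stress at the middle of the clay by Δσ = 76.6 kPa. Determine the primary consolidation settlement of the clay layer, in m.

S_c ≈ 0.0463 m

Mid-depth of clay below the ground surface: z = 2.7 + 3.4/2 = 4.4 m.
Total vertical stress at mid-clay: σ_v = 19.3×2.7 + 16.7×1.7 = 80.5 kPa.
Pore pressure: u = 9.81×(4.4 − 1.4) = 29.43 kPa.
Initial effective stress: σ'_0 = σ_v − u = 80.5 − 29.43 = 51.07 kPa.
Final effective stress: σ'_f = 51.07 + 76.6 = 127.67 kPa.
σ'_f = 127.67 ≤ σ'_p = 183 kPa, so the clay remains overconsolidated and only the recompression index applies:
S_c = C_r·H/(1+e₀)·log₁₀(σ'_f/σ'_0) = 0.062×3.4/1.81×log₁₀(127.67/51.07)
    = 0.11647 × 0.39792 = 0.04634 m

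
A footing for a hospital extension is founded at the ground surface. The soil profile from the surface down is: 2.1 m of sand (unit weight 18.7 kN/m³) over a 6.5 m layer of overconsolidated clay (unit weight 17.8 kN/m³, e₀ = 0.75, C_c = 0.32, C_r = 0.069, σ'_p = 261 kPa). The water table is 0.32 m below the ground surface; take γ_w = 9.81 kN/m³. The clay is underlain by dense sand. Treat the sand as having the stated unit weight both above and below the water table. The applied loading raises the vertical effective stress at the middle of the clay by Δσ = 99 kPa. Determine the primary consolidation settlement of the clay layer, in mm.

S_c ≈ 125 mm

Mid-depth of clay below the ground surface: z = 2.1 + 6.5/2 = 5.35 m.
Total vertical stress at mid-clay: σ_v = 18.7×2.1 + 17.8×3.25 = 97.12 kPa.
Pore pressure: u = 9.81×(5.35 − 0.32) = 49.344 kPa.
Initial effective stress: σ'_0 = σ_v − u = 97.12 − 49.344 = 47.776 kPa.
Final effective stress: σ'_f = 47.776 + 99 = 146.78 kPa.
σ'_f = 146.78 ≤ σ'_p = 261 kPa, so the clay remains overconsolidated and only the recompression index applies:
S_c = C_r·H/(1+e₀)·log₁₀(σ'_f/σ'_0) = 0.069×6.5/1.75×log₁₀(146.78/47.776)
    = 0.25629 × 0.48746 = 0.1249 m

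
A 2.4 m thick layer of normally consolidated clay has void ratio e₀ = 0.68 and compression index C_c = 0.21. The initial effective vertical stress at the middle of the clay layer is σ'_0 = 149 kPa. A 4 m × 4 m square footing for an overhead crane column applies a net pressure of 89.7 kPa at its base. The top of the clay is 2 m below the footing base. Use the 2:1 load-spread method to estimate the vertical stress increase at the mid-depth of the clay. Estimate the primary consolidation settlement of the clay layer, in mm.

S_c ≈ 22.2 mm

Mid-depth of clay below the footing base: z = 2 + 2.4/2 = 3.2 m.
Stress increase at mid-clay by the 2:1 spreading method:
Δσ = qBL/((B+z)(L+z)) = 89.7×4×4/((4+3.2)(4+3.2)) = 27.685 kPa
Final effective stress: σ'_f = σ'_0 + Δσ = 149 + 27.685 = 176.69 kPa.
Normally consolidated clay, so the full stress increment lies on the virgin compression line:
S_c = C_c·H/(1+e₀)·log₁₀(σ'_f/σ'_0) = 0.21×2.4/(1+0.68)×log₁₀(176.69/149)
    = 0.3 × 0.074026 = 0.02221 m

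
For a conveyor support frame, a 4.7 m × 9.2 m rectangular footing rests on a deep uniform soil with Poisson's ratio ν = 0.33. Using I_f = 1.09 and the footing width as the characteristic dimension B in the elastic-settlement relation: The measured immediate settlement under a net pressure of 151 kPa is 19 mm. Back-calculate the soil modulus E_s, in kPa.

E_s ≈ 36300 kPa

S_e = q·B·(1−ν²)/E_s · I_f  ⇒  E_s = q·B·(1−ν²)·I_f / S_e.
E_s = 151 × 4.7 × 0.8911 × 1.09 / 0.019 = 36280 kPa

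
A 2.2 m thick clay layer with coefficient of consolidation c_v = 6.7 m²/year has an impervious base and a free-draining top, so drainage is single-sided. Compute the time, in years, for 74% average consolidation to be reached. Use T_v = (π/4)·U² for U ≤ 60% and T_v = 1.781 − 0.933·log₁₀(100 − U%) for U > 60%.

t ≈ 0.333 years

Drainage path length: H_d = H = 2.2 m (single drainage).
U > 60%: T_v = 1.781 − 0.933·log₁₀(100 − 74) = 0.46083.
t = T_v·H_d²/c_v = 0.46083×2.2²/6.7 = 0.3329 years.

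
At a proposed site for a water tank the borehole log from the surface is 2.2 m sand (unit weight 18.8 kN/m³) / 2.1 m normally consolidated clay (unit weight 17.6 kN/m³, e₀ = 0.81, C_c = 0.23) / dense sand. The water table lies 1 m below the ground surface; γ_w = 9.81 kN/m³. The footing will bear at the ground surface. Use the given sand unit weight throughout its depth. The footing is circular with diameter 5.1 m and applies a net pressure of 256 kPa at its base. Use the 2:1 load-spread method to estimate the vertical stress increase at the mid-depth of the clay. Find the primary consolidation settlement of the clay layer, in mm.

S_c ≈ 146 mm

Mid-depth of clay below the ground surface: z = 2.2 + 2.1/2 = 3.25 m.
Total vertical stress at mid-clay: σ_v = 18.8×2.2 + 17.6×1.05 = 59.84 kPa.
Pore pressure: u = 9.81×(3.25 − 1) = 22.073 kPa.
Initial effective stress: σ'_0 = σ_v − u = 59.84 − 22.073 = 37.767 kPa.
Stress increase at mid-clay by the 2:1 spreading method:
Δσ ≈ qD²/(D+z)² = 256×5.1²/(5.1+3.25)² = 95.501 kPa
Final effective stress: σ'_f = σ'_0 + Δσ = 37.767 + 95.501 = 133.27 kPa.
Normally consolidated clay, so the full stress increment lies on the virgin compression line:
S_c = C_c·H/(1+e₀)·log₁₀(σ'_f/σ'_0) = 0.23×2.1/(1+0.81)×log₁₀(133.27/37.767)
    = 0.26685 × 0.54762 = 0.1461 m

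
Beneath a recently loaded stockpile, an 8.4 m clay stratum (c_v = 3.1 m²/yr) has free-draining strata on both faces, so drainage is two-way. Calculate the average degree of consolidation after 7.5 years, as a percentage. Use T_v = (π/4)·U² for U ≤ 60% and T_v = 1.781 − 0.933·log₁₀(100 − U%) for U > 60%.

U ≈ 96.9 %

Drainage path length: H_d = H/2 = 4.2 m (double drainage).
T_v = c_v·t/H_d² = 3.1×7.5/4.2² = 1.318.
T_v = 1.318 corresponds to the U > 60% branch:
U = 1 − 10^((1.781 − T_v)/0.933)/100 = 0.9686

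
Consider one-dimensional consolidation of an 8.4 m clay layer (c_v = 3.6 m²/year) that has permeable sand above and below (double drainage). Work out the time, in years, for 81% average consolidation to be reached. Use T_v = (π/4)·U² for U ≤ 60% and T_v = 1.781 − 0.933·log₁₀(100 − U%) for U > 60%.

Drainage path length: H_d = H/2 = 4.2 m (double drainage).
U > 60%: T_v = 1.781 − 0.933·log₁₀(100 − 81) = 0.58792.
t = T_v·H_d²/c_v = 0.58792×4.2²/3.6 = 2.881 years.

t ≈ 2.88 years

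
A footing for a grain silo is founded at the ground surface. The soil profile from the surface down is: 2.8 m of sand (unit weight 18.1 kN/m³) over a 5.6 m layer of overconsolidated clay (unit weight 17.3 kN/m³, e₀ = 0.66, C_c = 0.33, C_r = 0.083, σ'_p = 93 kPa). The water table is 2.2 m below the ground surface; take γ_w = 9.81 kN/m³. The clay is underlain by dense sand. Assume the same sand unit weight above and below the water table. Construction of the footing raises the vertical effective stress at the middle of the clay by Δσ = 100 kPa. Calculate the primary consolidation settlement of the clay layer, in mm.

S_c ≈ 322 mm

Mid-depth of clay below the ground surface: z = 2.8 + 5.6/2 = 5.6 m.
Total vertical stress at mid-clay: σ_v = 18.1×2.8 + 17.3×2.8 = 99.12 kPa.
Pore pressure: u = 9.81×(5.6 − 2.2) = 33.354 kPa.
Initial effective stress: σ'_0 = σ_v − u = 99.12 − 33.354 = 65.766 kPa.
Final effective stress: σ'_f = 65.766 + 100 = 165.77 kPa.
σ'_f = 165.77 > σ'_p = 93 kPa, so the stress path crosses the preconsolidation pressure — recompression up to σ'_p, then virgin compression beyond:
S_c = H/(1+e₀)·[C_r·log₁₀(σ'_p/σ'_0) + C_c·log₁₀(σ'_f/σ'_p)]
    = 5.6/1.66 × [0.083×log₁₀(93/65.766) + 0.33×log₁₀(165.77/93)]
    = 3.3735 × [0.01249 + 0.082838] = 0.3216 m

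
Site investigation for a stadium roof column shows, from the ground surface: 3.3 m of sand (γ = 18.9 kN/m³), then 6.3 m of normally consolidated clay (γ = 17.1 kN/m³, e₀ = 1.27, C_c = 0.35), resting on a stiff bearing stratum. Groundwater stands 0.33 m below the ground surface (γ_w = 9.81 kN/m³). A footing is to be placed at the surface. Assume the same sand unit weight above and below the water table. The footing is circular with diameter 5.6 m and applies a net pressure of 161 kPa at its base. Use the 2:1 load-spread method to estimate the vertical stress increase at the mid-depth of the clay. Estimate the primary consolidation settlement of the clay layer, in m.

Mid-depth of clay below the ground surface: z = 3.3 + 6.3/2 = 6.45 m.
Total vertical stress at mid-clay: σ_v = 18.9×3.3 + 17.1×3.15 = 116.23 kPa.
Pore pressure: u = 9.81×(6.45 − 0.33) = 60.037 kPa.
Initial effective stress: σ'_0 = σ_v − u = 116.23 − 60.037 = 56.193 kPa.
Stress increase at mid-clay by the 2:1 spreading method:
Δσ ≈ qD²/(D+z)² = 161×5.6²/(5.6+6.45)² = 34.772 kPa
Final effective stress: σ'_f = σ'_0 + Δσ = 56.193 + 34.772 = 90.965 kPa.
Normally consolidated clay, so the full stress increment lies on the virgin compression line:
S_c = C_c·H/(1+e₀)·log₁₀(σ'_f/σ'_0) = 0.35×6.3/(1+1.27)×log₁₀(90.965/56.193)
    = 0.97137 × 0.20919 = 0.2032 m

S_c ≈ 0.203 m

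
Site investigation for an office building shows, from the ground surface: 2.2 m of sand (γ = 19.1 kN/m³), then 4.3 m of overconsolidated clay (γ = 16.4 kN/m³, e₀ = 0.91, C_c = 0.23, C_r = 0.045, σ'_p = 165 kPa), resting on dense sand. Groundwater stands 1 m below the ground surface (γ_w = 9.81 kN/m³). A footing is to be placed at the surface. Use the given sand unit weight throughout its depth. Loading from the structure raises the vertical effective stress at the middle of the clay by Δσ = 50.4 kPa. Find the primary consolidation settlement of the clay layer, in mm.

Mid-depth of clay below the ground surface: z = 2.2 + 4.3/2 = 4.35 m.
Total vertical stress at mid-clay: σ_v = 19.1×2.2 + 16.4×2.15 = 77.28 kPa.
Pore pressure: u = 9.81×(4.35 − 1) = 32.864 kPa.
Initial effective stress: σ'_0 = σ_v − u = 77.28 − 32.864 = 44.416 kPa.
Final effective stress: σ'_f = 44.416 + 50.4 = 94.816 kPa.
σ'_f = 94.816 ≤ σ'_p = 165 kPa, so the clay remains overconsolidated and only the recompression index applies:
S_c = C_r·H/(1+e₀)·log₁₀(σ'_f/σ'_0) = 0.045×4.3/1.91×log₁₀(94.816/44.416)
    = 0.10131 × 0.32934 = 0.03336 m

S_c ≈ 33.4 mm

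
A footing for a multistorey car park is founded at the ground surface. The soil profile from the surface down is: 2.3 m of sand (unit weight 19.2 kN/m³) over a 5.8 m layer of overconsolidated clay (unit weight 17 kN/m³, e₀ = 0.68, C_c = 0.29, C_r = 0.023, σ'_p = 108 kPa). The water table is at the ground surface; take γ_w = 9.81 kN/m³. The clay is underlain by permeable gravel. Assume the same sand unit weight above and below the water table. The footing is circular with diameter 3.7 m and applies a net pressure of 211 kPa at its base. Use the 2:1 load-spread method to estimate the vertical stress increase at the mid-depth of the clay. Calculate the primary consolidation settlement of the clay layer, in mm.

S_c ≈ 21.4 mm

Mid-depth of clay below the ground surface: z = 2.3 + 5.8/2 = 5.2 m.
Total vertical stress at mid-clay: σ_v = 19.2×2.3 + 17×2.9 = 93.46 kPa.
Pore pressure: u = 9.81×(5.2 − 0) = 51.012 kPa.
Initial effective stress: σ'_0 = σ_v − u = 93.46 − 51.012 = 42.448 kPa.
Stress increase at mid-clay by the 2:1 spreading method:
Δσ ≈ qD²/(D+z)² = 211×3.7²/(3.7+5.2)² = 36.467 kPa
Final effective stress: σ'_f = 42.448 + 36.467 = 78.915 kPa.
σ'_f = 78.915 ≤ σ'_p = 108 kPa, so the clay remains overconsolidated and only the recompression index applies:
S_c = C_r·H/(1+e₀)·log₁₀(σ'_f/σ'_0) = 0.023×5.8/1.68×log₁₀(78.915/42.448)
    = 0.079405 × 0.2693 = 0.02138 m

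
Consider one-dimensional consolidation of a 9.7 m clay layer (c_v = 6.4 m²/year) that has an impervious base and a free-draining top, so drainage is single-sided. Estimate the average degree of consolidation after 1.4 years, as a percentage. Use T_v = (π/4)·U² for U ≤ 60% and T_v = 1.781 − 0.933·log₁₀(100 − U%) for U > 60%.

Drainage path length: H_d = H = 9.7 m (single drainage).
T_v = c_v·t/H_d² = 6.4×1.4/9.7² = 0.095228.
T_v = 0.095228 corresponds to the U ≤ 60% branch:
U = √(4T_v/π) = 0.3482

U ≈ 34.8 %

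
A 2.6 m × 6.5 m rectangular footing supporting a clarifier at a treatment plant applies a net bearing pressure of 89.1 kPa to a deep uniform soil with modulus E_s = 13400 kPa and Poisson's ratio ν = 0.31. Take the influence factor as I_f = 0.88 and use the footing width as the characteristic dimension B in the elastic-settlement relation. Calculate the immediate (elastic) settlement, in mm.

Immediate (elastic) settlement: S_e = q·B·(1−ν²)/E_s · I_f.
S_e = 89.1 × 2.6 × (1 − 0.31²) / 13400 × 0.88
    = 89.1 × 2.6 × 0.9039 / 13400 × 0.88
    = 0.01375 m = 13.75 mm

S_e ≈ 13.8 mm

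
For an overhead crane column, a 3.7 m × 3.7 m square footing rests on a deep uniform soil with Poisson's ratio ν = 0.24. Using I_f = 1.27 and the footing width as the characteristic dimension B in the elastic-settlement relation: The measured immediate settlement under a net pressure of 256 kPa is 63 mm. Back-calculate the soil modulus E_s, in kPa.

S_e = q·B·(1−ν²)/E_s · I_f  ⇒  E_s = q·B·(1−ν²)·I_f / S_e.
E_s = 256 × 3.7 × 0.9424 × 1.27 / 0.063 = 17990 kPa

E_s ≈ 18000 kPa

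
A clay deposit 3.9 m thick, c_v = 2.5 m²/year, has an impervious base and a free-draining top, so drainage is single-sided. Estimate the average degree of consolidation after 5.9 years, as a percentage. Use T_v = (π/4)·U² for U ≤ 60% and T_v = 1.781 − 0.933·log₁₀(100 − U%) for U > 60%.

U ≈ 92.6 %

Drainage path length: H_d = H = 3.9 m (single drainage).
T_v = c_v·t/H_d² = 2.5×5.9/3.9² = 0.96976.
T_v = 0.96976 corresponds to the U > 60% branch:
U = 1 − 10^((1.781 − T_v)/0.933)/100 = 0.926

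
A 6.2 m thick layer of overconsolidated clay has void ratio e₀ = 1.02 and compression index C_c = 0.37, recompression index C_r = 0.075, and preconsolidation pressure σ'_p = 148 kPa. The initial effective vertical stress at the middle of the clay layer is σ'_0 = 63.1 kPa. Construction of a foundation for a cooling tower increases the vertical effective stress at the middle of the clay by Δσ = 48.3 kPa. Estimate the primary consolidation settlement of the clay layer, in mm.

Final effective stress: σ'_f = 63.1 + 48.3 = 111.4 kPa.
σ'_f = 111.4 ≤ σ'_p = 148 kPa, so the clay remains overconsolidated and only the recompression index applies:
S_c = C_r·H/(1+e₀)·log₁₀(σ'_f/σ'_0) = 0.075×6.2/2.02×log₁₀(111.4/63.1)
    = 0.2302 × 0.24686 = 0.05683 m

S_c ≈ 56.8 mm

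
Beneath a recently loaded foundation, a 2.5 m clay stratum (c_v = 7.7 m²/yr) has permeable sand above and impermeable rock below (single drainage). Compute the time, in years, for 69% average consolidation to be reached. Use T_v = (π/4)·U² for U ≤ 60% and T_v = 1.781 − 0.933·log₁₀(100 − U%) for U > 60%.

t ≈ 0.316 years

Drainage path length: H_d = H = 2.5 m (single drainage).
U > 60%: T_v = 1.781 − 0.933·log₁₀(100 − 69) = 0.38956.
t = T_v·H_d²/c_v = 0.38956×2.5²/7.7 = 0.3162 years.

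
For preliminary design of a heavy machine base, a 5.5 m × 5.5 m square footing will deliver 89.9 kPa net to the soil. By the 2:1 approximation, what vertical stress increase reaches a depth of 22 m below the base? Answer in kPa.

By the 2:1 method the load spreads at 1 horizontal : 2 vertical, so at depth z the loaded area has grown by z in each plan dimension:
Δσ = qBL/((B+z)(L+z)) = 89.9×5.5×5.5/((5.5+22)(5.5+22)) = 3.596 kPa

Δσ_z ≈ 3.6 kPa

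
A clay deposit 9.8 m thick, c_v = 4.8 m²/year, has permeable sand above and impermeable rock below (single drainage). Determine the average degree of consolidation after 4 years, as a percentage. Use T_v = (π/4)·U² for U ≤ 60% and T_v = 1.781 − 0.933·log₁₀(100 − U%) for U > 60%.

U ≈ 50.5 %

Drainage path length: H_d = H = 9.8 m (single drainage).
T_v = c_v·t/H_d² = 4.8×4/9.8² = 0.19992.
T_v = 0.19992 corresponds to the U ≤ 60% branch:
U = √(4T_v/π) = 0.5045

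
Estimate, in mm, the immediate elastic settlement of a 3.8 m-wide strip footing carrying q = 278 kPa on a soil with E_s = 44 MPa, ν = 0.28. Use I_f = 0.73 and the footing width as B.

Immediate (elastic) settlement: S_e = q·B·(1−ν²)/E_s · I_f.
E_s = 44 MPa = 44000 kPa.
S_e = 278 × 3.8 × (1 − 0.28²) / 44000 × 0.73
    = 278 × 3.8 × 0.9216 / 44000 × 0.73
    = 0.01615 m = 16.15 mm

S_e ≈ 16.2 mm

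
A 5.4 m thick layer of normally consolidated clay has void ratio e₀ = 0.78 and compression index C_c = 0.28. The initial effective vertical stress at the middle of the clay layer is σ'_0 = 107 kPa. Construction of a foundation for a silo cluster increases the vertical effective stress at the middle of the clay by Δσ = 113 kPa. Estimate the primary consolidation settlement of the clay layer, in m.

S_c ≈ 0.266 m

Final effective stress: σ'_f = σ'_0 + Δσ = 107 + 113 = 220 kPa.
Normally consolidated clay, so the full stress increment lies on the virgin compression line:
S_c = C_c·H/(1+e₀)·log₁₀(σ'_f/σ'_0) = 0.28×5.4/(1+0.78)×log₁₀(220/107)
    = 0.84944 × 0.31304 = 0.2659 m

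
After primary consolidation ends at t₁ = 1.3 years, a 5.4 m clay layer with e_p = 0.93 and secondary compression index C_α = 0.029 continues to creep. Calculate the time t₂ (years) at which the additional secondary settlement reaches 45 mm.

t₂ ≈ 4.66 years

S_s = C_α·H/(1+e_p)·log₁₀(t₂/t₁) ⇒ log₁₀(t₂/t₁) = S_s·(1+e_p)/(C_α·H).
log₁₀(t₂/t₁) = 0.045 × (1+0.93) / (0.029×5.4) = 0.5546
t₂ = t₁ × 10^0.5546 = 1.3 × 3.586 = 4.662 years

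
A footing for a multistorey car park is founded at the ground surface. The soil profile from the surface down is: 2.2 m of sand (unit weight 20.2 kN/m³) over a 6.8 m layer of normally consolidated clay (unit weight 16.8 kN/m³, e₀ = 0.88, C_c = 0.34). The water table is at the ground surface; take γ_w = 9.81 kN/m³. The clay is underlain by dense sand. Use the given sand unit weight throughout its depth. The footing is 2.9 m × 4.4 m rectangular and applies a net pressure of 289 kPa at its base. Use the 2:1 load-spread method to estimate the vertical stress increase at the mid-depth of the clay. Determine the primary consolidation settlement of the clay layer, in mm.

Mid-depth of clay below the ground surface: z = 2.2 + 6.8/2 = 5.6 m.
Total vertical stress at mid-clay: σ_v = 20.2×2.2 + 16.8×3.4 = 101.56 kPa.
Pore pressure: u = 9.81×(5.6 − 0) = 54.936 kPa.
Initial effective stress: σ'_0 = σ_v − u = 101.56 − 54.936 = 46.624 kPa.
Stress increase at mid-clay by the 2:1 spreading method:
Δσ = qBL/((B+z)(L+z)) = 289×2.9×4.4/((2.9+5.6)(4.4+5.6)) = 43.384 kPa
Final effective stress: σ'_f = σ'_0 + Δσ = 46.624 + 43.384 = 90.008 kPa.
Normally consolidated clay, so the full stress increment lies on the virgin compression line:
S_c = C_c·H/(1+e₀)·log₁₀(σ'_f/σ'_0) = 0.34×6.8/(1+0.88)×log₁₀(90.008/46.624)
    = 1.2298 × 0.28567 = 0.3513 m

S_c ≈ 351 mm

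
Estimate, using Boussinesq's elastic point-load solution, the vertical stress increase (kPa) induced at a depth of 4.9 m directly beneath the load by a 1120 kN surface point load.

Boussinesq vertical stress below a point load on an elastic half-space:
Δσ_z = 3P/(2πz²) · [1 + (r/z)²]^(−5/2)
r/z = 0/4.9 = 0; [1+(r/z)²]^(−5/2) = 1.
Δσ_z = 3×1120/(2π×4.9²) × 1 = 22.272 × 1 = 22.27 kPa

Δσ_z ≈ 22.3 kPa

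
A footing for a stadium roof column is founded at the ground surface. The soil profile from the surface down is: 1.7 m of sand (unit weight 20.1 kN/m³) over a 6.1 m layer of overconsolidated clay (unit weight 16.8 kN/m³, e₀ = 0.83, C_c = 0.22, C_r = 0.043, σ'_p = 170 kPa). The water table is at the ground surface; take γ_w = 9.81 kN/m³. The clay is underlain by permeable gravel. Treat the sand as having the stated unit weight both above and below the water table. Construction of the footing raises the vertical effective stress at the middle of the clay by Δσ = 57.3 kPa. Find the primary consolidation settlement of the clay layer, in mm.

Mid-depth of clay below the ground surface: z = 1.7 + 6.1/2 = 4.75 m.
Total vertical stress at mid-clay: σ_v = 20.1×1.7 + 16.8×3.05 = 85.41 kPa.
Pore pressure: u = 9.81×(4.75 − 0) = 46.598 kPa.
Initial effective stress: σ'_0 = σ_v − u = 85.41 − 46.598 = 38.812 kPa.
Final effective stress: σ'_f = 38.812 + 57.3 = 96.112 kPa.
σ'_f = 96.112 ≤ σ'_p = 170 kPa, so the clay remains overconsolidated and only the recompression index applies:
S_c = C_r·H/(1+e₀)·log₁₀(σ'_f/σ'_0) = 0.043×6.1/1.83×log₁₀(96.112/38.812)
    = 0.14333 × 0.39381 = 0.05645 m

S_c ≈ 56.4 mm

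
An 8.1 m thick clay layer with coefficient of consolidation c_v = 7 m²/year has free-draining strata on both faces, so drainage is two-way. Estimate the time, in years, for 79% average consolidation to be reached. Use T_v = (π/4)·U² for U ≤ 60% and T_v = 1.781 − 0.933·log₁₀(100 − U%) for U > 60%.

Drainage path length: H_d = H/2 = 4.05 m (double drainage).
U > 60%: T_v = 1.781 − 0.933·log₁₀(100 − 79) = 0.54737.
t = T_v·H_d²/c_v = 0.54737×4.05²/7 = 1.283 years.

t ≈ 1.28 years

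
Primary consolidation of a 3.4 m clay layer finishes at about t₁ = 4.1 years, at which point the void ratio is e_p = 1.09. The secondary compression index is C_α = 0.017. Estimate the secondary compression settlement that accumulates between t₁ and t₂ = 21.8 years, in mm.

S_s ≈ 20.1 mm

Secondary compression: S_s = C_α·H/(1+e_p)·log₁₀(t₂/t₁)
S_s = 0.017×3.4/(1+1.09)×log₁₀(21.8/4.1)
    = 0.02766 × 0.7257 = 0.02007 m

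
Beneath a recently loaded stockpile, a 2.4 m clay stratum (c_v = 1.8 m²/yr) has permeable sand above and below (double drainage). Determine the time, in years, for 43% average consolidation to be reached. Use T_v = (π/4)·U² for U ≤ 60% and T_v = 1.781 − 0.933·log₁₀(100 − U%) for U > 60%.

Drainage path length: H_d = H/2 = 1.2 m (double drainage).
U ≤ 60%: T_v = (π/4)·U² = (π/4)×0.43² = 0.14522.
t = T_v·H_d²/c_v = 0.14522×1.2²/1.8 = 0.1162 years.

t ≈ 0.116 years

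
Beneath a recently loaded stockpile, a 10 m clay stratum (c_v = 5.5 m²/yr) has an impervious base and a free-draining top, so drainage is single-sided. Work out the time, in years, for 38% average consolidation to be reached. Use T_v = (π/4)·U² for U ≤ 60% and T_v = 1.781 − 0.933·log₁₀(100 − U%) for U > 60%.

t ≈ 2.06 years

Drainage path length: H_d = H = 10 m (single drainage).
U ≤ 60%: T_v = (π/4)·U² = (π/4)×0.38² = 0.11341.
t = T_v·H_d²/c_v = 0.11341×10²/5.5 = 2.062 years.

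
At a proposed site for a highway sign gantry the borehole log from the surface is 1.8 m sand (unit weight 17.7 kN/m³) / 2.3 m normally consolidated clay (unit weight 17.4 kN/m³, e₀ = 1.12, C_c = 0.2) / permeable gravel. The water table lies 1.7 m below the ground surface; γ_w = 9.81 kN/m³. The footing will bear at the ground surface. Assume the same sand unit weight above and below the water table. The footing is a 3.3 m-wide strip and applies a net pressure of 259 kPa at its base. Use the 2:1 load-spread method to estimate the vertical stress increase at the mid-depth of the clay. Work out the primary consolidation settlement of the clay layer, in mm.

Mid-depth of clay below the ground surface: z = 1.8 + 2.3/2 = 2.95 m.
Total vertical stress at mid-clay: σ_v = 17.7×1.8 + 17.4×1.15 = 51.87 kPa.
Pore pressure: u = 9.81×(2.95 − 1.7) = 12.263 kPa.
Initial effective stress: σ'_0 = σ_v − u = 51.87 − 12.263 = 39.607 kPa.
Stress increase at mid-clay by the 2:1 spreading method:
Δσ = qB/(B+z) = 259×3.3/(3.3+2.95) = 136.75 kPa
Final effective stress: σ'_f = σ'_0 + Δσ = 39.607 + 136.75 = 176.36 kPa.
Normally consolidated clay, so the full stress increment lies on the virgin compression line:
S_c = C_c·H/(1+e₀)·log₁₀(σ'_f/σ'_0) = 0.2×2.3/(1+1.12)×log₁₀(176.36/39.607)
    = 0.21698 × 0.64863 = 0.1407 m

S_c ≈ 141 mm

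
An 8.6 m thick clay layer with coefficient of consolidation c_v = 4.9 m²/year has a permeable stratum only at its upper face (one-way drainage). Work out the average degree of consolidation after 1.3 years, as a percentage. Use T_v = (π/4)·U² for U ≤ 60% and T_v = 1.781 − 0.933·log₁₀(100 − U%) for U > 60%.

U ≈ 33.1 %

Drainage path length: H_d = H = 8.6 m (single drainage).
T_v = c_v·t/H_d² = 4.9×1.3/8.6² = 0.086128.
T_v = 0.086128 corresponds to the U ≤ 60% branch:
U = √(4T_v/π) = 0.3312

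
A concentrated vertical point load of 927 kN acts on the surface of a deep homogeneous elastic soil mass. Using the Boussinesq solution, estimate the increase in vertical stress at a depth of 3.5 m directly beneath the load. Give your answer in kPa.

Δσ_z ≈ 36.1 kPa

Boussinesq vertical stress below a point load on an elastic half-space:
Δσ_z = 3P/(2πz²) · [1 + (r/z)²]^(−5/2)
r/z = 0/3.5 = 0; [1+(r/z)²]^(−5/2) = 1.
Δσ_z = 3×927/(2π×3.5²) × 1 = 36.131 × 1 = 36.13 kPa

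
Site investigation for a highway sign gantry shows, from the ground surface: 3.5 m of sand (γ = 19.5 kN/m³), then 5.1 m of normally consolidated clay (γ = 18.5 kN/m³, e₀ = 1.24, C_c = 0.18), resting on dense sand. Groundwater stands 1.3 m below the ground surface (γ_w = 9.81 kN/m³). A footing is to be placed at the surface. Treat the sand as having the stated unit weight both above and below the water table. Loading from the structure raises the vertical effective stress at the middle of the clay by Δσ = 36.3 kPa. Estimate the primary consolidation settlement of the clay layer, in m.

Mid-depth of clay below the ground surface: z = 3.5 + 5.1/2 = 6.05 m.
Total vertical stress at mid-clay: σ_v = 19.5×3.5 + 18.5×2.55 = 115.42 kPa.
Pore pressure: u = 9.81×(6.05 − 1.3) = 46.598 kPa.
Initial effective stress: σ'_0 = σ_v − u = 115.42 − 46.598 = 68.822 kPa.
Final effective stress: σ'_f = σ'_0 + Δσ = 68.822 + 36.3 = 105.12 kPa.
Normally consolidated clay, so the full stress increment lies on the virgin compression line:
S_c = C_c·H/(1+e₀)·log₁₀(σ'_f/σ'_0) = 0.18×5.1/(1+1.24)×log₁₀(105.12/68.822)
    = 0.40982 × 0.18396 = 0.07539 m

S_c ≈ 0.0754 m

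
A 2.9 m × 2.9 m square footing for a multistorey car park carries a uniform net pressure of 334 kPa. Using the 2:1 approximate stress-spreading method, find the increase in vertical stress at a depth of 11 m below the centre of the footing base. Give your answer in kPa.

By the 2:1 method the load spreads at 1 horizontal : 2 vertical, so at depth z the loaded area has grown by z in each plan dimension:
Δσ = qBL/((B+z)(L+z)) = 334×2.9×2.9/((2.9+11)(2.9+11)) = 14.538 kPa

Δσ_z ≈ 14.5 kPa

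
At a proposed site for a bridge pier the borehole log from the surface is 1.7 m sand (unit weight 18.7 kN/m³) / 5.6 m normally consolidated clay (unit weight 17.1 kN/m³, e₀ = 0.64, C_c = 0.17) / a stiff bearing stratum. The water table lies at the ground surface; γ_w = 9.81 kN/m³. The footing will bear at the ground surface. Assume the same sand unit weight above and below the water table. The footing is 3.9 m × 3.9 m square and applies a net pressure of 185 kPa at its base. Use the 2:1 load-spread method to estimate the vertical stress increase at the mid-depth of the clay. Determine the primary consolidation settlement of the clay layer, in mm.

S_c ≈ 190 mm

Mid-depth of clay below the ground surface: z = 1.7 + 5.6/2 = 4.5 m.
Total vertical stress at mid-clay: σ_v = 18.7×1.7 + 17.1×2.8 = 79.67 kPa.
Pore pressure: u = 9.81×(4.5 − 0) = 44.145 kPa.
Initial effective stress: σ'_0 = σ_v − u = 79.67 − 44.145 = 35.525 kPa.
Stress increase at mid-clay by the 2:1 spreading method:
Δσ = qBL/((B+z)(L+z)) = 185×3.9×3.9/((3.9+4.5)(3.9+4.5)) = 39.879 kPa
Final effective stress: σ'_f = σ'_0 + Δσ = 35.525 + 39.879 = 75.404 kPa.
Normally consolidated clay, so the full stress increment lies on the virgin compression line:
S_c = C_c·H/(1+e₀)·log₁₀(σ'_f/σ'_0) = 0.17×5.6/(1+0.64)×log₁₀(75.404/35.525)
    = 0.58049 × 0.32686 = 0.1897 m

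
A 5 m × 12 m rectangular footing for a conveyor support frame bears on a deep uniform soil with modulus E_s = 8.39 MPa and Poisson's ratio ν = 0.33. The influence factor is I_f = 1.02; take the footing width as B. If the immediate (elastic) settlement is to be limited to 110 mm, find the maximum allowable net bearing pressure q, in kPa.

q ≈ 203 kPa

E_s = 8.39 MPa = 8390 kPa.
S_e = q·B·(1−ν²)/E_s · I_f  ⇒  q = S_e·E_s / (B·(1−ν²)·I_f).
q = 0.11 × 8390 / (5 × 0.8911 × 1.02) = 203.1 kPa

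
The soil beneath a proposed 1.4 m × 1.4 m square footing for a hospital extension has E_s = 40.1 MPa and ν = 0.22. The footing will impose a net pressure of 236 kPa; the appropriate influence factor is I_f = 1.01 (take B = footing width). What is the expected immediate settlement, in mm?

S_e ≈ 7.92 mm

Immediate (elastic) settlement: S_e = q·B·(1−ν²)/E_s · I_f.
E_s = 40.1 MPa = 40100 kPa.
S_e = 236 × 1.4 × (1 − 0.22²) / 40100 × 1.01
    = 236 × 1.4 × 0.9516 / 40100 × 1.01
    = 0.007919 m = 7.919 mm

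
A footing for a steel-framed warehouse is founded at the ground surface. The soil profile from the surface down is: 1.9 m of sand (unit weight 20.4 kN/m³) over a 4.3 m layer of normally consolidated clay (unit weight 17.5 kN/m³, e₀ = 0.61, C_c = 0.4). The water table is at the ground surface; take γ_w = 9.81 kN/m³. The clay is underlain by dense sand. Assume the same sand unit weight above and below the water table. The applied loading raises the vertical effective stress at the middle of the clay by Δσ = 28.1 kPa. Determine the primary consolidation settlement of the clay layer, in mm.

S_c ≈ 264 mm

Mid-depth of clay below the ground surface: z = 1.9 + 4.3/2 = 4.05 m.
Total vertical stress at mid-clay: σ_v = 20.4×1.9 + 17.5×2.15 = 76.385 kPa.
Pore pressure: u = 9.81×(4.05 − 0) = 39.73 kPa.
Initial effective stress: σ'_0 = σ_v − u = 76.385 − 39.73 = 36.655 kPa.
Final effective stress: σ'_f = σ'_0 + Δσ = 36.655 + 28.1 = 64.755 kPa.
Normally consolidated clay, so the full stress increment lies on the virgin compression line:
S_c = C_c·H/(1+e₀)·log₁₀(σ'_f/σ'_0) = 0.4×4.3/(1+0.61)×log₁₀(64.755/36.655)
    = 1.0683 × 0.24714 = 0.264 m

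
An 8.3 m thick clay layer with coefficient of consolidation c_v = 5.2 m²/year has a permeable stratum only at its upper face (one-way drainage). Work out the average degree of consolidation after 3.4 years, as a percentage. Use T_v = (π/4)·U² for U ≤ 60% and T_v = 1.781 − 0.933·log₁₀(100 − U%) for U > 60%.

Drainage path length: H_d = H = 8.3 m (single drainage).
T_v = c_v·t/H_d² = 5.2×3.4/8.3² = 0.25664.
T_v = 0.25664 corresponds to the U ≤ 60% branch:
U = √(4T_v/π) = 0.5716

U ≈ 57.2 %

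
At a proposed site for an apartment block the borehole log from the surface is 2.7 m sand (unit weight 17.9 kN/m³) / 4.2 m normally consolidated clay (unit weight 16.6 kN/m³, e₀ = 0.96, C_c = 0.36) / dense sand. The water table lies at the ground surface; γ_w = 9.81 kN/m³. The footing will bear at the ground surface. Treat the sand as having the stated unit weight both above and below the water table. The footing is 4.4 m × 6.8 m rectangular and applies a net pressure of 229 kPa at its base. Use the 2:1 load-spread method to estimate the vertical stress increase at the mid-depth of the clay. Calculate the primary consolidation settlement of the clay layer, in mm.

Mid-depth of clay below the ground surface: z = 2.7 + 4.2/2 = 4.8 m.
Total vertical stress at mid-clay: σ_v = 17.9×2.7 + 16.6×2.1 = 83.19 kPa.
Pore pressure: u = 9.81×(4.8 − 0) = 47.088 kPa.
Initial effective stress: σ'_0 = σ_v − u = 83.19 − 47.088 = 36.102 kPa.
Stress increase at mid-clay by the 2:1 spreading method:
Δσ = qBL/((B+z)(L+z)) = 229×4.4×6.8/((4.4+4.8)(6.8+4.8)) = 64.202 kPa
Final effective stress: σ'_f = σ'_0 + Δσ = 36.102 + 64.202 = 100.3 kPa.
Normally consolidated clay, so the full stress increment lies on the virgin compression line:
S_c = C_c·H/(1+e₀)·log₁₀(σ'_f/σ'_0) = 0.36×4.2/(1+0.96)×log₁₀(100.3/36.102)
    = 0.77143 × 0.44377 = 0.3423 m

S_c ≈ 342 mm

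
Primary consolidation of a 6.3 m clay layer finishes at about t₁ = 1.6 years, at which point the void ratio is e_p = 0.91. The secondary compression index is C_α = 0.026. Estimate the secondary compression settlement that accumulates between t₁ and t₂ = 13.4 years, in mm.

S_s ≈ 79.2 mm

Secondary compression: S_s = C_α·H/(1+e_p)·log₁₀(t₂/t₁)
S_s = 0.026×6.3/(1+0.91)×log₁₀(13.4/1.6)
    = 0.08576 × 0.923 = 0.07915 m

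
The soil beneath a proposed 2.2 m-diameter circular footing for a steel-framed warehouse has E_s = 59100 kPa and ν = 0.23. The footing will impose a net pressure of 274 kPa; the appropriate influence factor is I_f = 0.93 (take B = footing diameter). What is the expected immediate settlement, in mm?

Immediate (elastic) settlement: S_e = q·B·(1−ν²)/E_s · I_f.
S_e = 274 × 2.2 × (1 − 0.23²) / 59100 × 0.93
    = 274 × 2.2 × 0.9471 / 59100 × 0.93
    = 0.008984 m = 8.984 mm

S_e ≈ 8.98 mm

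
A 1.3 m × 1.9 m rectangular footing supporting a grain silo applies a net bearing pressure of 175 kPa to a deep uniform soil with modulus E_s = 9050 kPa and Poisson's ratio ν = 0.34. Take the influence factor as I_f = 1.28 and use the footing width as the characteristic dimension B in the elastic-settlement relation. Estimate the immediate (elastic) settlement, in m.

S_e ≈ 0.0285 m

Immediate (elastic) settlement: S_e = q·B·(1−ν²)/E_s · I_f.
S_e = 175 × 1.3 × (1 − 0.34²) / 9050 × 1.28
    = 175 × 1.3 × 0.8844 / 9050 × 1.28
    = 0.02846 m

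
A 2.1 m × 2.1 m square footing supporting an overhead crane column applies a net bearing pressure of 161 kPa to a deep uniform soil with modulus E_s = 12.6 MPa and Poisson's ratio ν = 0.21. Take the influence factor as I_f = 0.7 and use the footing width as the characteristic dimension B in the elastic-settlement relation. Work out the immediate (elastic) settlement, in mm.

Immediate (elastic) settlement: S_e = q·B·(1−ν²)/E_s · I_f.
E_s = 12.6 MPa = 12600 kPa.
S_e = 161 × 2.1 × (1 − 0.21²) / 12600 × 0.7
    = 161 × 2.1 × 0.9559 / 12600 × 0.7
    = 0.01795 m = 17.95 mm

S_e ≈ 18 mm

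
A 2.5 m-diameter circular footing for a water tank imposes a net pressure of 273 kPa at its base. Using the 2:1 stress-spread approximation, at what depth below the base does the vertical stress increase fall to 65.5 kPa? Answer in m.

2:1 spreading — at depth z the loaded area has grown by z in each plan dimension:
qD²/(D+z)² = Δσ_z ⇒ z = D(√(q/Δσ_z) − 1) = 2.5×(√(273/65.5) − 1) = 2.604 m

z ≈ 2.6 m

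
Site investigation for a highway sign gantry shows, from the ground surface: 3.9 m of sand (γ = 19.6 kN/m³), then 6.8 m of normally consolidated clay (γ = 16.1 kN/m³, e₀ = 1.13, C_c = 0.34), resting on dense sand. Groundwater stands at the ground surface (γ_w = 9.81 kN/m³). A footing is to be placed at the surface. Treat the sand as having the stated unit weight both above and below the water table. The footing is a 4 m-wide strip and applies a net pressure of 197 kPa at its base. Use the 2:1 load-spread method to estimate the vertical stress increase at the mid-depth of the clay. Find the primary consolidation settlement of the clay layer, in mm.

Mid-depth of clay below the ground surface: z = 3.9 + 6.8/2 = 7.3 m.
Total vertical stress at mid-clay: σ_v = 19.6×3.9 + 16.1×3.4 = 131.18 kPa.
Pore pressure: u = 9.81×(7.3 − 0) = 71.613 kPa.
Initial effective stress: σ'_0 = σ_v − u = 131.18 − 71.613 = 59.567 kPa.
Stress increase at mid-clay by the 2:1 spreading method:
Δσ = qB/(B+z) = 197×4/(4+7.3) = 69.735 kPa
Final effective stress: σ'_f = σ'_0 + Δσ = 59.567 + 69.735 = 129.3 kPa.
Normally consolidated clay, so the full stress increment lies on the virgin compression line:
S_c = C_c·H/(1+e₀)·log₁₀(σ'_f/σ'_0) = 0.34×6.8/(1+1.13)×log₁₀(129.3/59.567)
    = 1.0854 × 0.33659 = 0.3653 m

S_c ≈ 365 mm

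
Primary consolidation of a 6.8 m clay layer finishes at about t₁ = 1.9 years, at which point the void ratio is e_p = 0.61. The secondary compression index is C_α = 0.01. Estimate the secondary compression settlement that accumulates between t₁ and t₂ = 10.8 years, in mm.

S_s ≈ 31.9 mm

Secondary compression: S_s = C_α·H/(1+e_p)·log₁₀(t₂/t₁)
S_s = 0.01×6.8/(1+0.61)×log₁₀(10.8/1.9)
    = 0.04224 × 0.7547 = 0.03187 m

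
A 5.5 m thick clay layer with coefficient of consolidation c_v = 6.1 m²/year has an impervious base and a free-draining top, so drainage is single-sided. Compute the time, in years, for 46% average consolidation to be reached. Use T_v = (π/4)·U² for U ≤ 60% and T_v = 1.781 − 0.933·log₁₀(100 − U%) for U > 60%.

Drainage path length: H_d = H = 5.5 m (single drainage).
U ≤ 60%: T_v = (π/4)·U² = (π/4)×0.46² = 0.16619.
t = T_v·H_d²/c_v = 0.16619×5.5²/6.1 = 0.8241 years.

t ≈ 0.824 years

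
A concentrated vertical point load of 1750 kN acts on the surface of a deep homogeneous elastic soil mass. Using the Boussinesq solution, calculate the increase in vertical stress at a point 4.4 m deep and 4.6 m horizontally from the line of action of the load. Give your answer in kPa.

Δσ_z ≈ 6.81 kPa

Boussinesq vertical stress below a point load on an elastic half-space:
Δσ_z = 3P/(2πz²) · [1 + (r/z)²]^(−5/2)
r/z = 4.6/4.4 = 1.0455; [1+(r/z)²]^(−5/2) = 0.15779.
Δσ_z = 3×1750/(2π×4.4²) × 0.15779 = 43.159 × 0.15779 = 6.81 kPa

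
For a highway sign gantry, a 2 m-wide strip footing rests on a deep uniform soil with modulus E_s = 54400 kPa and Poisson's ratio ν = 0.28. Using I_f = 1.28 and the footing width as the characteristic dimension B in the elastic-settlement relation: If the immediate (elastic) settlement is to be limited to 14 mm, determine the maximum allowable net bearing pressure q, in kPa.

q ≈ 323 kPa

S_e = q·B·(1−ν²)/E_s · I_f  ⇒  q = S_e·E_s / (B·(1−ν²)·I_f).
q = 0.014 × 54400 / (2 × 0.9216 × 1.28) = 322.8 kPa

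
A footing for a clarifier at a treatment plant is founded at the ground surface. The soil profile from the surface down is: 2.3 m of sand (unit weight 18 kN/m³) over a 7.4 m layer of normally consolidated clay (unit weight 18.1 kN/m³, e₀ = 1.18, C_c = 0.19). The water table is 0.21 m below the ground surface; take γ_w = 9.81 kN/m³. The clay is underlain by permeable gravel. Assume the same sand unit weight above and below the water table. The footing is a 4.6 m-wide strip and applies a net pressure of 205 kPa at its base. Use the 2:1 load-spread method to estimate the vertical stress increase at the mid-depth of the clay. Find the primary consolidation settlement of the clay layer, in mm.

S_c ≈ 281 mm

Mid-depth of clay below the ground surface: z = 2.3 + 7.4/2 = 6 m.
Total vertical stress at mid-clay: σ_v = 18×2.3 + 18.1×3.7 = 108.37 kPa.
Pore pressure: u = 9.81×(6 − 0.21) = 56.8 kPa.
Initial effective stress: σ'_0 = σ_v − u = 108.37 − 56.8 = 51.57 kPa.
Stress increase at mid-clay by the 2:1 spreading method:
Δσ = qB/(B+z) = 205×4.6/(4.6+6) = 88.962 kPa
Final effective stress: σ'_f = σ'_0 + Δσ = 51.57 + 88.962 = 140.53 kPa.
Normally consolidated clay, so the full stress increment lies on the virgin compression line:
S_c = C_c·H/(1+e₀)·log₁₀(σ'_f/σ'_0) = 0.19×7.4/(1+1.18)×log₁₀(140.53/51.57)
    = 0.64495 × 0.43537 = 0.2808 m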